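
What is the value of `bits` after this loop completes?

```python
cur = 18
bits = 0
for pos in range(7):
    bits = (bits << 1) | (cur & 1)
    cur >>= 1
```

Reverse lowest 7 bits of 18
`bits` takes the values: 0 → 1 → 2 → 4 → 9 → 18 → 36

Answer: 36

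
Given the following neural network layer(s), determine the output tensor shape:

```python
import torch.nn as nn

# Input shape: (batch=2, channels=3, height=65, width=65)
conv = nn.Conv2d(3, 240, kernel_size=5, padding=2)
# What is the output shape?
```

Input: (2, 3, 65, 65) -> Output: (2, 240, 65, 65)

Answer: (2, 240, 65, 65)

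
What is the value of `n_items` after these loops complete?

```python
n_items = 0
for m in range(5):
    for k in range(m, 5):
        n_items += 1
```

Upper triangle: 5 + 4 + ... + 1
`n_items` takes the values: 0 → 1 → 2 → 3 → 4 → 5 → 6 → 7 → 8 → 9 → 10 → 11 → 12 → 13 → 14 → 15

Answer: 15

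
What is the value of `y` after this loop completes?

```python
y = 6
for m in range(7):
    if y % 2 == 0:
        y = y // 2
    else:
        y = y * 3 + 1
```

Collatz-style transformation from 6
`y` takes the values: 6 → 3 → 10 → 5 → 16 → 8 → 4 → 2

Answer: 2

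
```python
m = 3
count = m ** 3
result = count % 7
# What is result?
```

Trace:
`m = 3` → m = 3
`count = m ** 3` → count = 27
`result = count % 7` → result = 6
So result = 6

Answer: 6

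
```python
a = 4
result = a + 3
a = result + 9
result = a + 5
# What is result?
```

Trace:
`a = 4` → a = 4
`result = a + 3` → result = 7
`a = result + 9` → a = 16
`result = a + 5` → result = 21
So result = 21

Answer: 21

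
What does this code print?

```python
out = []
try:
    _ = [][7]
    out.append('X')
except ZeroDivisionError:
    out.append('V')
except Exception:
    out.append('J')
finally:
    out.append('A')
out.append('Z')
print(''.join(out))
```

Execution trace: 'J' (except Exception) → 'A' (finally) → 'Z' (after the try/except). Output: JAZ

Answer: JAZ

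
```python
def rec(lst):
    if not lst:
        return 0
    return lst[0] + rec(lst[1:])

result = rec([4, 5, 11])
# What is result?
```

4 + 5 + 11 + 0 = 20

Answer: 20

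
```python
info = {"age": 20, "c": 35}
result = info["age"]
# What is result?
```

Trace:
`info = {"age": 20, "c": 35}` → info = {'age': 20, 'c': 35}
`result = info["age"]` → result = 20
So result = 20

Answer: 20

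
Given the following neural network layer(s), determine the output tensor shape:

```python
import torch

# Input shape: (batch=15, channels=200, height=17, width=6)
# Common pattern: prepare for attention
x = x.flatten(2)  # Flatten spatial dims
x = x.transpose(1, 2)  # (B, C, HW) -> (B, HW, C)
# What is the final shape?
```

Input: (15, 200, 17, 6) -> after flatten(2): (15, 200, 102) -> Output: (15, 102, 200)

Answer: (15, 102, 200)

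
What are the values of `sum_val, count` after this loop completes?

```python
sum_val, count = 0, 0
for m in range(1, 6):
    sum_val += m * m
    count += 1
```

Sum of squares and count
`sum_val, count` takes the values: (0, 0) → (1, 0) → (1, 1) → (5, 1) → (5, 2) → (14, 2) → (14, 3) → (30, 3) → (30, 4) → (55, 4) → (55, 5)

Answer: 55, 5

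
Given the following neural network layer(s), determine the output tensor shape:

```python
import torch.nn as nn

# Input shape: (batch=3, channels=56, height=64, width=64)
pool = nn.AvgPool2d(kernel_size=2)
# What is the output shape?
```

Input: (3, 56, 64, 64) -> Output: (3, 56, 32, 32)

Answer: (3, 56, 32, 32)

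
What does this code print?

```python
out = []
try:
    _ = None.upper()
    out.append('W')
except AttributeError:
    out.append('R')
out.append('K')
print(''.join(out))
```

Execution trace: 'R' (except AttributeError) → 'K' (after the try/except). Output: RK

Answer: RK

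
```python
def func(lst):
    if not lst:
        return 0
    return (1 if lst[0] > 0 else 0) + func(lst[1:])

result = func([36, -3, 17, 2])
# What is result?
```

Count of positive elements in [36, -3, 17, 2] = 3

Answer: 3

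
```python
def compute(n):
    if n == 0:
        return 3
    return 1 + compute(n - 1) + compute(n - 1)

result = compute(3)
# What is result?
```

compute(n) = 1 + 2·compute(n-1), compute(0)=3. Closed form: (3+1)·2^3 - 1 = 31.

Answer: 31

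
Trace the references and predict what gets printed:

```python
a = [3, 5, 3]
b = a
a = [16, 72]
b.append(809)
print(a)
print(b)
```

Key concept: rebinding vs mutation: a is rebound to a new list, b still points at the original.
Step by step:
`a = [3, 5, 3]` → a = [3, 5, 3]
`b = a` → b = [3, 5, 3] (same object as a)
`a = [16, 72]` → a = [16, 72]
`b.append(809)` → b = [3, 5, 3, 809]
`print(a)` → prints [16, 72]
`print(b)` → prints [3, 5, 3, 809]

Answer:
[16, 72]
[3, 5, 3, 809]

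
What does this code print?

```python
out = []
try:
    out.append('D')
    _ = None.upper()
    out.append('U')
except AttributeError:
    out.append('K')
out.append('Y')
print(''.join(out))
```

Execution trace: 'D' (try body) → 'K' (except AttributeError) → 'Y' (after the try/except). Output: DKY

Answer: DKY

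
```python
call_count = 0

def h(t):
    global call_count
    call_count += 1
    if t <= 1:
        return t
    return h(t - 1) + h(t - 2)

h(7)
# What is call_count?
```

Calls(t) = 1 + Calls(t-1) + Calls(t-2); Calls(0)=Calls(1)=1. For t=7 this gives 41.

Answer: 41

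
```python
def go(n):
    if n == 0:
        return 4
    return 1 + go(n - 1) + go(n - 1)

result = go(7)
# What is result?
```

go(n) = 1 + 2·go(n-1), go(0)=4. Closed form: (4+1)·2^7 - 1 = 639.

Answer: 639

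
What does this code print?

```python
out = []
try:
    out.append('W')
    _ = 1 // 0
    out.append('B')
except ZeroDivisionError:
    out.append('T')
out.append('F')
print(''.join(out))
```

Execution trace: 'W' (try body) → 'T' (except ZeroDivisionError) → 'F' (after the try/except). Output: WTF

Answer: WTF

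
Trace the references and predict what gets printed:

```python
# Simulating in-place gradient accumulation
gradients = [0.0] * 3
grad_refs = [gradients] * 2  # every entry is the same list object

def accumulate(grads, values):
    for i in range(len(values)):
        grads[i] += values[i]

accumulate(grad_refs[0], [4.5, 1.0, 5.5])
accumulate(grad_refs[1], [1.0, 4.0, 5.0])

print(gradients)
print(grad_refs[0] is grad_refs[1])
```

Key concept: gradient accumulation aliasing.
Step by step:
`gradients = [0.0] * 3` → gradients = [0.0, 0.0, 0.0]
`grad_refs = [gradients] * 2` → grad_refs = [[0.0, 0.0, 0.0], [0.0, 0.0, 0.0]]
`accumulate(grad_refs[0], [4.5, 1.0, 5.5])` → gradients = [4.5, 1.0, 5.5]; grad_refs = [[4.5, 1.0, 5.5], [4.5, 1.0, 5.5]]
`accumulate(grad_refs[1], [1.0, 4.0, 5.0])` → gradients = [5.5, 5.0, 10.5]; grad_refs = [[5.5, 5.0, 10.5], [5.5, 5.0, 10.5]]
`print(gradients)` → prints [5.5, 5.0, 10.5]
`print(grad_refs[0] is grad_refs[1])` → prints True

Answer:
[5.5, 5.0, 10.5]
True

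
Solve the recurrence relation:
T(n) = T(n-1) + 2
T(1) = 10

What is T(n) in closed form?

Unrolling: T(n) = T(1) + 2·(n-1) = 10 + 2(n-1) = 2n + 8.

Answer: T(n) = 2n + 8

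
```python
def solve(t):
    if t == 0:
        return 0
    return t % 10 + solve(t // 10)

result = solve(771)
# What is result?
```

Sum of digits of 771: 1 + 7 + 7 = 15

Answer: 15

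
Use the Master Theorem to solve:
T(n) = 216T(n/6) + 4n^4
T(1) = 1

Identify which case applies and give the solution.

a=216, b=6, f(n)=4n^4. log_6(216) = 3. Since c=4 > 3 and the regularity condition holds (216(n/6)^4 = (216/6^4)n^4 with 216/6^4 < 1), Case 3 applies: T(n) = Θ(f(n)) = O(n^4).

Answer: O(n^4) - Case 3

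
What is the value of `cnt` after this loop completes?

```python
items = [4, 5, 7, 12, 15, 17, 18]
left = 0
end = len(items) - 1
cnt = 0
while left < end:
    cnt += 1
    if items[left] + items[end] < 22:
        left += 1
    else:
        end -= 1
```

Steps to find pair summing to 22
`cnt` takes the values: 0 → 1 → 2 → 3 → 4 → 5 → 6

Answer: 6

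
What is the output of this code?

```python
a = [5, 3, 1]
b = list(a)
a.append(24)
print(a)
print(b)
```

Key concept: list() constructor creates copy.
Step by step:
`a = [5, 3, 1]` → a = [5, 3, 1]
`b = list(a)` → b = [5, 3, 1]
`a.append(24)` → a = [5, 3, 1, 24]
`print(a)` → prints [5, 3, 1, 24]
`print(b)` → prints [5, 3, 1]

Answer:
[5, 3, 1, 24]
[5, 3, 1]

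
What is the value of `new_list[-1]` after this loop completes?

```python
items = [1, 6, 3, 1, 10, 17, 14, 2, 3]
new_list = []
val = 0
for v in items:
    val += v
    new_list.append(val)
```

Cumulative sum ends at 57
`new_list` takes the values: [] → [1] → [1, 7] → [1, 7, 10] → [1, 7, 10, 11] → [1, 7, 10, 11, 21] → [1, 7, 10, 11, 21, 38] → [1, 7, 10, 11, 21, 38, 52] → [1, 7, 10, 11, 21, 38, 52, 54] → [1, 7, 10, 11, 21, 38, 52, 54, 57]
So `new_list[-1]` = 57

Answer: 57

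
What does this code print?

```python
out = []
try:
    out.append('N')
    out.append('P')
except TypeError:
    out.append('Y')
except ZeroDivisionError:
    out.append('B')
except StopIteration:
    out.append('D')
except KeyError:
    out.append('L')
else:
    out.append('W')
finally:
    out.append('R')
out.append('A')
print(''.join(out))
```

Execution trace: 'N' (try body) → 'P' (try body, no exception) → 'W' (else) → 'R' (finally) → 'A' (after the try/except). Output: NPWRA

Answer: NPWRA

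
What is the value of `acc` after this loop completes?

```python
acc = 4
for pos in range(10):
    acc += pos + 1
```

Start at 4, add 1 to 10 = 59
`acc` takes the values: 4 → 5 → 7 → 10 → 14 → 19 → 25 → 32 → 40 → 49 → 59

Answer: 59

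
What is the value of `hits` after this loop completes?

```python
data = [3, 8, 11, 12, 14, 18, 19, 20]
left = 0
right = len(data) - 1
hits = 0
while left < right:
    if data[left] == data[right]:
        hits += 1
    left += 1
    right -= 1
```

Count matching pairs from ends
`hits` takes the values: 0

Answer: 0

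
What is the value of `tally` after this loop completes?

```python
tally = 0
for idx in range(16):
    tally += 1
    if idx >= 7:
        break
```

Loop breaks when idx reaches 7, tally is 8
`tally` takes the values: 0 → 1 → 2 → 3 → 4 → 5 → 6 → 7 → 8

Answer: 8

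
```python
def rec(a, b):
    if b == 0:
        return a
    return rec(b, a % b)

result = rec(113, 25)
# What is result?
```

rec(113, 25) -> rec(25, 13) -> rec(13, 12) -> rec(12, 1) -> rec(1, 0) -> 1

Answer: 1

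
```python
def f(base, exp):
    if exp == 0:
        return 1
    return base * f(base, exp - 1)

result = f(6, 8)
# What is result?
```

f(6, 8) = 6 * 6 * 6 * 6 * 6 * 6 * 6 * 6 = 1679616

Answer: 1679616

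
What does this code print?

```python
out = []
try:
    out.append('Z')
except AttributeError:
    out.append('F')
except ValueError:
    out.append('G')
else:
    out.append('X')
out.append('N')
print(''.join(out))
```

Execution trace: 'Z' (try body, no exception) → 'X' (else) → 'N' (after the try/except). Output: ZXN

Answer: ZXN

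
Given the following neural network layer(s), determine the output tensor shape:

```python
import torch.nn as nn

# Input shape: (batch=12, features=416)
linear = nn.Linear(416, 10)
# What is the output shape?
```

Input: (12, 416) -> Output: (12, 10)

Answer: (12, 10)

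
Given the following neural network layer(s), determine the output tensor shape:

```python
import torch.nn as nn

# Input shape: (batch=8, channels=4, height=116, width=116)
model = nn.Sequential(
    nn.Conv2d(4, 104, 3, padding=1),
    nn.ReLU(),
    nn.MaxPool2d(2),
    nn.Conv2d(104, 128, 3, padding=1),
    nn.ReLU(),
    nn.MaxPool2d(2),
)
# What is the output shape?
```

Input: (8, 4, 116, 116) -> after first Conv2d: (8, 104, 116, 116) -> after first MaxPool2d: (8, 104, 58, 58) -> after second Conv2d: (8, 128, 58, 58) -> Output: (8, 128, 29, 29)

Answer: (8, 128, 29, 29)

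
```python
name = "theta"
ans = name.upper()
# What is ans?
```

Trace:
`name = "theta"` → name = 'theta'
`ans = name.upper()` → ans = 'THETA'
So ans = 'THETA'

Answer: 'THETA'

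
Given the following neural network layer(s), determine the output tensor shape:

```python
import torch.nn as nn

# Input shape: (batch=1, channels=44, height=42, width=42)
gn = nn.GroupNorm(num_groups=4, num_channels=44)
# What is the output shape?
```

Input: (1, 44, 42, 42) -> Output: (1, 44, 42, 42)

Answer: (1, 44, 42, 42)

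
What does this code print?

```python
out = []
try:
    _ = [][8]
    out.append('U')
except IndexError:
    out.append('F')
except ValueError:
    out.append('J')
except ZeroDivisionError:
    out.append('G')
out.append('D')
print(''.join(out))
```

Execution trace: 'F' (except IndexError) → 'D' (after the try/except). Output: FD

Answer: FD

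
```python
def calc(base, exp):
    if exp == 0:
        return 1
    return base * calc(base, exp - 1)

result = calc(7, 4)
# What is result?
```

calc(7, 4) = 7 * 7 * 7 * 7 = 2401

Answer: 2401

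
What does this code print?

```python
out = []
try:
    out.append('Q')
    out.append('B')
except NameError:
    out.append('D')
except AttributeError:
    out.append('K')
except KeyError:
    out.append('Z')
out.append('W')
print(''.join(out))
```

Execution trace: 'Q' (try body) → 'B' (try body, no exception) → 'W' (after the try/except). Output: QBW

Answer: QBW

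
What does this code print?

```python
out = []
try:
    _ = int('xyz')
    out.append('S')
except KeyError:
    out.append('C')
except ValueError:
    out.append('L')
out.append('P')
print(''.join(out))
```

Execution trace: 'L' (except ValueError) → 'P' (after the try/except). Output: LP

Answer: LP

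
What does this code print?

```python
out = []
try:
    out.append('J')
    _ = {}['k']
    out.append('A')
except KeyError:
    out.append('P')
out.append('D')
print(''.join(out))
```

Execution trace: 'J' (try body) → 'P' (except KeyError) → 'D' (after the try/except). Output: JPD

Answer: JPD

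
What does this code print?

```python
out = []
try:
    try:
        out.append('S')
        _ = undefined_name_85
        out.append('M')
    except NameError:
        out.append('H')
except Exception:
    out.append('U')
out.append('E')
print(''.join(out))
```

Execution trace: 'S' (inner try body) → 'H' (inner except NameError) → 'E' (after the try/except). Output: SHE

Answer: SHE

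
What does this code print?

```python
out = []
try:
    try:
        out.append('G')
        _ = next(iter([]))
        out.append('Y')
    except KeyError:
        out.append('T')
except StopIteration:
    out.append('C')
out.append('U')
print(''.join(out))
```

Execution trace: 'G' (try body) → 'C' (outer except StopIteration) → 'U' (after the try/except). Output: GCU

Answer: GCU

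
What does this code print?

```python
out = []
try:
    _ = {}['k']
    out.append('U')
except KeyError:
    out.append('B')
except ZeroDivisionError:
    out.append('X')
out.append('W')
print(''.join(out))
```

Execution trace: 'B' (except KeyError) → 'W' (after the try/except). Output: BW

Answer: BW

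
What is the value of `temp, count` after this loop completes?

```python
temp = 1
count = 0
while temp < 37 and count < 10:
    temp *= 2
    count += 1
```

Double until >= 37 or 10 iterations
`temp, count` takes the values: (1, 0) → (2, 0) → (2, 1) → (4, 1) → (4, 2) → (8, 2) → (8, 3) → (16, 3) → (16, 4) → (32, 4) → (32, 5) → (64, 5) → (64, 6)

Answer: 64, 6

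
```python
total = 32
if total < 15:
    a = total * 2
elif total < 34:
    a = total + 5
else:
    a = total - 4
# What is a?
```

Trace:
`total = 32` → total = 32
`if total < 15: ...` → total < 15 is False, total < 34 is True → a = 37
So a = 37

Answer: 37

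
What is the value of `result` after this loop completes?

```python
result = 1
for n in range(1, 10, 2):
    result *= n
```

Product of 1, 3, 5, ... up to 9
`result` takes the values: 1 → 3 → 15 → 105 → 945

Answer: 945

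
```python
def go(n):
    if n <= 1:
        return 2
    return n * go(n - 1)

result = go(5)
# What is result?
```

go(5) = 5 * 4 * 3 * 2 * 2 = 240

Answer: 240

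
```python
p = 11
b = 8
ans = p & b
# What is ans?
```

Trace:
`p = 11` → p = 11
`b = 8` → b = 8
`ans = p & b` → ans = 8
So ans = 8

Answer: 8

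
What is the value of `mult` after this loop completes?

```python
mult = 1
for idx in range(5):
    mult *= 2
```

2^5 = 32
`mult` takes the values: 1 → 2 → 4 → 8 → 16 → 32

Answer: 32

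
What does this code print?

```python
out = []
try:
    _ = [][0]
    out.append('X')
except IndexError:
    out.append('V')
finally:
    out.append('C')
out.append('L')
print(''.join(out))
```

Execution trace: 'V' (except IndexError) → 'C' (finally) → 'L' (after the try/except). Output: VCL

Answer: VCL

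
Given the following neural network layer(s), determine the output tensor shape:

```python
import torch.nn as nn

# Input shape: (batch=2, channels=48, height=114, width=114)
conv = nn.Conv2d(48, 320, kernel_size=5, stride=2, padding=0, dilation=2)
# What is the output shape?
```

Input: (2, 48, 114, 114) -> Output: (2, 320, 53, 53)

Answer: (2, 320, 53, 53)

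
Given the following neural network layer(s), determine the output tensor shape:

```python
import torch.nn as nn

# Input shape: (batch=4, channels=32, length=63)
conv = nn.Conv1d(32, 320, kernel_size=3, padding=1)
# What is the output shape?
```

Input: (4, 32, 63) -> Output: (4, 320, 63)

Answer: (4, 320, 63)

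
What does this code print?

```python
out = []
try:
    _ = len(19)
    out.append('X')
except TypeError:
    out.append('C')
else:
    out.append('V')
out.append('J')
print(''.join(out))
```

Execution trace: 'C' (except TypeError) → 'J' (after the try/except). Output: CJ

Answer: CJ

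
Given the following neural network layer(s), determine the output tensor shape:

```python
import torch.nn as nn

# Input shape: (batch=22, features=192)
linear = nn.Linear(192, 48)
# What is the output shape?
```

Input: (22, 192) -> Output: (22, 48)

Answer: (22, 48)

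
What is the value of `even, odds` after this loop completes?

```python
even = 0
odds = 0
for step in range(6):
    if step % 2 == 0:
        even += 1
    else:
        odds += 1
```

Count evens and odds in range(6)
`even, odds` takes the values: (0, 0) → (1, 0) → (1, 1) → (2, 1) → (2, 2) → (3, 2) → (3, 3)

Answer: 3, 3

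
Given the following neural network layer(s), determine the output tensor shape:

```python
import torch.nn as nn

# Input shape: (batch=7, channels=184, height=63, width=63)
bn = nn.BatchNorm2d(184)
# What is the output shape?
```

Input: (7, 184, 63, 63) -> Output: (7, 184, 63, 63)

Answer: (7, 184, 63, 63)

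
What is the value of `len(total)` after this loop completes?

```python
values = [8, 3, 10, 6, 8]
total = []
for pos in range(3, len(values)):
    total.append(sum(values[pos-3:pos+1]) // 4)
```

Number of 4-element averages
`total` takes the values: [] → [6] → [6, 6]
So `len(total)` = 2

Answer: 2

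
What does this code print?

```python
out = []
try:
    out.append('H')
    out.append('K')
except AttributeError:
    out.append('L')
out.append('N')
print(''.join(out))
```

Execution trace: 'H' (try body) → 'K' (try body, no exception) → 'N' (after the try/except). Output: HKN

Answer: HKN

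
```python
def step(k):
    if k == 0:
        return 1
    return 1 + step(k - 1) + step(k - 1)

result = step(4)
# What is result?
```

step(k) = 1 + 2·step(k-1), step(0)=1. Closed form: (1+1)·2^4 - 1 = 31.

Answer: 31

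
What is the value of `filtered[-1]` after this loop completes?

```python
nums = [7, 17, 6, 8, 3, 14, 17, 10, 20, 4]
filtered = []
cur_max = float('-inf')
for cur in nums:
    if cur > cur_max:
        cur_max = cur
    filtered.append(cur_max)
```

Running max ends at 20
`filtered` takes the values: [] → [7] → [7, 17] → [7, 17, 17] → [7, 17, 17, 17] → [7, 17, 17, 17, 17] → [7, 17, 17, 17, 17, 17] → [7, 17, 17, 17, 17, 17, 17] → [7, 17, 17, 17, 17, 17, 17, 17] → [7, 17, 17, 17, 17, 17, 17, 17, 20] → [7, 17, 17, 17, 17, 17, 17, 17, 20, 20]
So `filtered[-1]` = 20

Answer: 20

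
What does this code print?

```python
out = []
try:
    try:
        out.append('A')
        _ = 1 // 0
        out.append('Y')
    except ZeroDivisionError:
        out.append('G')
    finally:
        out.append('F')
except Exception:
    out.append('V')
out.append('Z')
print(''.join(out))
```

Execution trace: 'A' (inner try body) → 'G' (inner except ZeroDivisionError) → 'F' (inner finally) → 'Z' (after the try/except). Output: AGFZ

Answer: AGFZ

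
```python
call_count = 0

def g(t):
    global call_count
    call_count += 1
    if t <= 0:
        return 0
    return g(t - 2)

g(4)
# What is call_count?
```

Linear recursion stepping by 2: 3 calls from t=4 down to ≤0.

Answer: 3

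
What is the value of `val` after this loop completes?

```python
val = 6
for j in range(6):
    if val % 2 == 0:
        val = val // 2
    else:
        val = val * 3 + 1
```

Collatz-style transformation from 6
`val` takes the values: 6 → 3 → 10 → 5 → 16 → 8 → 4

Answer: 4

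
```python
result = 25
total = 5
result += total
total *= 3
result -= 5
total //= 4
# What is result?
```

Trace:
`result = 25` → result = 25
`total = 5` → total = 5
`result += total` → result = 30
`total *= 3` → total = 15
`result -= 5` → result = 25
`total //= 4` → total = 3
So result = 25

Answer: 25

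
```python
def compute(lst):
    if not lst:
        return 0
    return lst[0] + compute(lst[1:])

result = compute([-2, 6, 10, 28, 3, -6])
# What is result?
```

(-2) + 6 + 10 + 28 + 3 + (-6) + 0 = 39

Answer: 39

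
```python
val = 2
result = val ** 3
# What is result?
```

Trace:
`val = 2` → val = 2
`result = val ** 3` → result = 8
So result = 8

Answer: 8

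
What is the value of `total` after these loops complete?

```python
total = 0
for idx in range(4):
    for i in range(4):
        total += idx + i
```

Sum of all idx+i for idx,i in 4x4
`total` takes the values: 0 → 1 → 3 → 6 → 7 → 9 → 12 → 16 → 18 → 21 → 25 → 30 → 33 → 37 → 42 → 48

Answer: 48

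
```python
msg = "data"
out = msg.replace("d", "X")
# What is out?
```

Trace:
`msg = "data"` → msg = 'data'
`out = msg.replace("d", "X")` → out = 'Xata'
So out = 'Xata'

Answer: 'Xata'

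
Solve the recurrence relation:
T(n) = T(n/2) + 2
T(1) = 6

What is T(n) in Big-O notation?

Each step divides n by 2 and adds 2. After log_2(n) steps we reach T(1)=6. So T(n) = 2·log_2(n) + 6 = O(log n).

Answer: O(log n)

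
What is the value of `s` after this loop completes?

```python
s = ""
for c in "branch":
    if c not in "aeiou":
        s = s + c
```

Remove vowels from 'branch'
`s` takes the values: "" → "b" → "br" → "brn" → "brnc" → "brnch"

Answer: "brnch"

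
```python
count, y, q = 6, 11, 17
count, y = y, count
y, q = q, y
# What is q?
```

Trace:
`count, y, q = 6, 11, 17` → count = 6; y = 11; q = 17
`count, y = y, count` → count = 11; y = 6
`y, q = q, y` → y = 17; q = 6
So q = 6

Answer: 6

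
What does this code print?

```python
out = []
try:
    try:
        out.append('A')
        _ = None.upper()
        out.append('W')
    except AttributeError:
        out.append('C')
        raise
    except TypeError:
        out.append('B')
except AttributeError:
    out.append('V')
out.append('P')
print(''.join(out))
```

Execution trace: 'A' (inner try body) → 'C' (inner except AttributeError) → 'V' (outer except AttributeError) → 'P' (after the try/except). Output: ACVP

Answer: ACVP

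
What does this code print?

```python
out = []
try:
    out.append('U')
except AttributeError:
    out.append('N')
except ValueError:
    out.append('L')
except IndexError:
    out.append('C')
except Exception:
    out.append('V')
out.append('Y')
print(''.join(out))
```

Execution trace: 'U' (try body, no exception) → 'Y' (after the try/except). Output: UY

Answer: UY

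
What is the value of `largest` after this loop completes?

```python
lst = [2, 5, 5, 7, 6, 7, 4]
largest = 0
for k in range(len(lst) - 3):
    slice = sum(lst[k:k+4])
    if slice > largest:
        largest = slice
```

Max sum of 4-element window in [2, 5, 5, 7, 6, 7, 4]
`largest` takes the values: 0 → 19 → 23 → 25

Answer: 25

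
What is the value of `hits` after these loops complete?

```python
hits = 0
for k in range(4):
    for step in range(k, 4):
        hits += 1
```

Upper triangle: 4 + 3 + ... + 1
`hits` takes the values: 0 → 1 → 2 → 3 → 4 → 5 → 6 → 7 → 8 → 9 → 10

Answer: 10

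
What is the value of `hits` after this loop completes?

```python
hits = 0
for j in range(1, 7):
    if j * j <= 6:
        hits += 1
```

Count numbers where j² ≤ 6
`hits` takes the values: 0 → 1 → 2

Answer: 2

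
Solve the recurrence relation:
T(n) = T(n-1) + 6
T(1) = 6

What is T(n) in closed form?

Unrolling: T(n) = T(1) + 6·(n-1) = 6 + 6(n-1) = 6n.

Answer: T(n) = 6n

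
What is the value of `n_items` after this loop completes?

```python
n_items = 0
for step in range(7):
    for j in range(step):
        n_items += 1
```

Triangle number: 0+1+2+...+6
`n_items` takes the values: 0 → 1 → 2 → 3 → 4 → 5 → 6 → 7 → 8 → 9 → 10 → 11 → 12 → 13 → 14 → 15 → 16 → 17 → 18 → 19 → 20 → 21

Answer: 21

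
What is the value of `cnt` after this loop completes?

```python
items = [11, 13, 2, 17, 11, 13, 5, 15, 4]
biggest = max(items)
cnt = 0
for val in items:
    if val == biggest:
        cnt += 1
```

Count of max value 17 in [11, 13, 2, 17, 11, 13, 5, 15, 4]
`cnt` takes the values: 0 → 1

Answer: 1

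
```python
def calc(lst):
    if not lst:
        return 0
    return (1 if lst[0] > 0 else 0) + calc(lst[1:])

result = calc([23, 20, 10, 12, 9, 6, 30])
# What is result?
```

Count of positive elements in [23, 20, 10, 12, 9, 6, 30] = 7

Answer: 7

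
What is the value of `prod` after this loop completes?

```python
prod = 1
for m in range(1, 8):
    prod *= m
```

7! = 5040
`prod` takes the values: 1 → 2 → 6 → 24 → 120 → 720 → 5040

Answer: 5040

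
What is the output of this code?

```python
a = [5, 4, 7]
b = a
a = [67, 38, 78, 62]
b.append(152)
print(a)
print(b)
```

Key concept: rebinding vs mutation: a is rebound to a new list, b still points at the original.
Step by step:
`a = [5, 4, 7]` → a = [5, 4, 7]
`b = a` → b = [5, 4, 7] (same object as a)
`a = [67, 38, 78, 62]` → a = [67, 38, 78, 62]
`b.append(152)` → b = [5, 4, 7, 152]
`print(a)` → prints [67, 38, 78, 62]
`print(b)` → prints [5, 4, 7, 152]

Answer:
[67, 38, 78, 62]
[5, 4, 7, 152]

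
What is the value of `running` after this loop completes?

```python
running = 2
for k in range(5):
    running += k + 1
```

Start at 2, add 1 to 5 = 17
`running` takes the values: 2 → 3 → 5 → 8 → 12 → 17

Answer: 17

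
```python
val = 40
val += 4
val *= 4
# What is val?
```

Trace:
`val = 40` → val = 40
`val += 4` → val = 44
`val *= 4` → val = 176
So val = 176

Answer: 176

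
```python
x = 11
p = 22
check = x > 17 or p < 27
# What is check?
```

Trace:
`x = 11` → x = 11
`p = 22` → p = 22
`check = x > 17 or p < 27` → check = True
So check = True

Answer: True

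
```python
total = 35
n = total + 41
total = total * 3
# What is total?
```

Trace:
`total = 35` → total = 35
`n = total + 41` → n = 76
`total = total * 3` → total = 105
So total = 105

Answer: 105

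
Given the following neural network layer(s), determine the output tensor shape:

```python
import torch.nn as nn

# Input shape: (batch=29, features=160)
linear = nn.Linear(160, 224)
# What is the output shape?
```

Input: (29, 160) -> Output: (29, 224)

Answer: (29, 224)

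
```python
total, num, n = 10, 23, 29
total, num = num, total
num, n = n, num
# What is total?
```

Trace:
`total, num, n = 10, 23, 29` → total = 10; num = 23; n = 29
`total, num = num, total` → total = 23; num = 10
`num, n = n, num` → num = 29; n = 10
So total = 23

Answer: 23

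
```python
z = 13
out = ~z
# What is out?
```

Trace:
`z = 13` → z = 13
`out = ~z` → out = -14
So out = -14

Answer: -14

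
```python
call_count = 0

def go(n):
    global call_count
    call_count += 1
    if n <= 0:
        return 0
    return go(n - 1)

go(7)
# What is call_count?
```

Linear recursion stepping by 1: 8 calls from n=7 down to ≤0.

Answer: 8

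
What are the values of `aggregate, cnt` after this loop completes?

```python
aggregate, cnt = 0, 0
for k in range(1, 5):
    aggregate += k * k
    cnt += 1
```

Sum of squares and count
`aggregate, cnt` takes the values: (0, 0) → (1, 0) → (1, 1) → (5, 1) → (5, 2) → (14, 2) → (14, 3) → (30, 3) → (30, 4)

Answer: 30, 4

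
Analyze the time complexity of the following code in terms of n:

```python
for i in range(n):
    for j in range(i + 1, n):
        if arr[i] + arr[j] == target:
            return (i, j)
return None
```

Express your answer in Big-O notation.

This is Two sum brute force. Time complexity: O(n²).

Answer: O(n²)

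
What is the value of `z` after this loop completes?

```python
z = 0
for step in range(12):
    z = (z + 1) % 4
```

Increment mod 4, 12 times = 0
`z` takes the values: 0 → 1 → 2 → 3 → 0 → 1 → 2 → 3 → 0 → 1 → 2 → 3 → 0

Answer: 0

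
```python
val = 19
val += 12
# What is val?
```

Trace:
`val = 19` → val = 19
`val += 12` → val = 31
So val = 31

Answer: 31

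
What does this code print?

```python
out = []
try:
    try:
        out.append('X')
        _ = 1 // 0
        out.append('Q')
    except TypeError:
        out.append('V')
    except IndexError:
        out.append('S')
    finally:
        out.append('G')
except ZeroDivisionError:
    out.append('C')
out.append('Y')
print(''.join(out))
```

Execution trace: 'X' (inner try body) → 'G' (inner finally) → 'C' (outer except ZeroDivisionError) → 'Y' (after the try/except). Output: XGCY

Answer: XGCY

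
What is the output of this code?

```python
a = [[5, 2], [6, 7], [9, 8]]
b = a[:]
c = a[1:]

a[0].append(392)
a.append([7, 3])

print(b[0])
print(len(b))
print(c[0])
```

Key concept: slice with nested mutation.
Step by step:
`a = [[5, 2], [6, 7], [9, 8]]` → a = [[5, 2], [6, 7], [9, 8]]
`b = a[:]` → b = [[5, 2], [6, 7], [9, 8]]
`c = a[1:]` → c = [[6, 7], [9, 8]]
`a[0].append(392)` → a = [[5, 2, 392], [6, 7], [9, 8]]; b = [[5, 2, 392], [6, 7], [9, 8]]
`a.append([7, 3])` → a = [[5, 2, 392], [6, 7], [9, 8], [7, 3]]
`print(b[0])` → prints [5, 2, 392]
`print(len(b))` → prints 3
`print(c[0])` → prints [6, 7]

Answer:
[5, 2, 392]
3
[6, 7]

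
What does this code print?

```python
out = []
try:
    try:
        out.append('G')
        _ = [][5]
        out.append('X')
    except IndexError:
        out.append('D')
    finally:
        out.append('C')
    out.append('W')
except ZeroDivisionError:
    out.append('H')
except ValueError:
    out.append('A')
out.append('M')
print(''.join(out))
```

Execution trace: 'G' (inner try body) → 'D' (inner except IndexError) → 'C' (inner finally) → 'W' (try body, no exception) → 'M' (after the try/except). Output: GDCWM

Answer: GDCWM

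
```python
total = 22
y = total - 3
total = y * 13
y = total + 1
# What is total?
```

Trace:
`total = 22` → total = 22
`y = total - 3` → y = 19
`total = y * 13` → total = 247
`y = total + 1` → y = 248
So total = 247

Answer: 247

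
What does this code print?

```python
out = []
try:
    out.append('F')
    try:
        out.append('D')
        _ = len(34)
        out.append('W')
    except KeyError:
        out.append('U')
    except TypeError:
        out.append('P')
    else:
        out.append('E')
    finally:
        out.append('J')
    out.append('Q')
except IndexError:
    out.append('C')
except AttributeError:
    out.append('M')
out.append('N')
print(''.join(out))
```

Execution trace: 'F' (try body) → 'D' (inner try body) → 'P' (inner except TypeError) → 'J' (inner finally) → 'Q' (try body, no exception) → 'N' (after the try/except). Output: FDPJQN

Answer: FDPJQN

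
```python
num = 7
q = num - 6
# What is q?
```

Trace:
`num = 7` → num = 7
`q = num - 6` → q = 1
So q = 1

Answer: 1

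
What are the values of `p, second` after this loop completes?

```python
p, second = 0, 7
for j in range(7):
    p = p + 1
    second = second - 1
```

p goes 0→7, second goes 7→0
`p, second` takes the values: (0, 7) → (1, 7) → (1, 6) → (2, 6) → (2, 5) → (3, 5) → (3, 4) → (4, 4) → (4, 3) → (5, 3) → (5, 2) → (6, 2) → (6, 1) → (7, 1) → (7, 0)

Answer: 7, 0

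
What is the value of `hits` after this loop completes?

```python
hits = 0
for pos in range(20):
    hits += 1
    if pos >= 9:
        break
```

Loop breaks when pos reaches 9, hits is 10
`hits` takes the values: 0 → 1 → 2 → 3 → 4 → 5 → 6 → 7 → 8 → 9 → 10

Answer: 10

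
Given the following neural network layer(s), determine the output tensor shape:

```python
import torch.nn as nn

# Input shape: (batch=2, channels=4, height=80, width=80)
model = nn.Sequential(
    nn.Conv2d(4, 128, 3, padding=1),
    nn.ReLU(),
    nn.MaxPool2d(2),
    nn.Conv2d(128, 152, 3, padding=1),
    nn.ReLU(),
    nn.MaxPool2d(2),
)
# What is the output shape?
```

Input: (2, 4, 80, 80) -> after first Conv2d: (2, 128, 80, 80) -> after first MaxPool2d: (2, 128, 40, 40) -> after second Conv2d: (2, 152, 40, 40) -> Output: (2, 152, 20, 20)

Answer: (2, 152, 20, 20)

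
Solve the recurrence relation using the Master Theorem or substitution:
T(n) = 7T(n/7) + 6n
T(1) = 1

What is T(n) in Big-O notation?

By Master Theorem: a=7, b=7, f(n)=6n. Since log_7(7) = 1 and f(n) = Θ(n^1), Case 2 applies. T(n) = O(n log n).

Answer: O(n log n)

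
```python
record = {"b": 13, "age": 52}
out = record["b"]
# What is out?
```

Trace:
`record = {"b": 13, "age": 52}` → record = {'b': 13, 'age': 52}
`out = record["b"]` → out = 13
So out = 13

Answer: 13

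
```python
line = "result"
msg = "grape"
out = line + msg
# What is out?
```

Trace:
`line = "result"` → line = 'result'
`msg = "grape"` → msg = 'grape'
`out = line + msg` → out = 'resultgrape'
So out = 'resultgrape'

Answer: 'resultgrape'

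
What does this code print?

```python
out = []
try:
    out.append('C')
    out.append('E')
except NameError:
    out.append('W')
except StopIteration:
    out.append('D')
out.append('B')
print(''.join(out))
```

Execution trace: 'C' (try body) → 'E' (try body, no exception) → 'B' (after the try/except). Output: CEB

Answer: CEB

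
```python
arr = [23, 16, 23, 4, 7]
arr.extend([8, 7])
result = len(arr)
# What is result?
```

Trace:
`arr = [23, 16, 23, 4, 7]` → arr = [23, 16, 23, 4, 7]
`arr.extend([8, 7])` → arr = [23, 16, 23, 4, 7, 8, 7]
`result = len(arr)` → result = 7
So result = 7

Answer: 7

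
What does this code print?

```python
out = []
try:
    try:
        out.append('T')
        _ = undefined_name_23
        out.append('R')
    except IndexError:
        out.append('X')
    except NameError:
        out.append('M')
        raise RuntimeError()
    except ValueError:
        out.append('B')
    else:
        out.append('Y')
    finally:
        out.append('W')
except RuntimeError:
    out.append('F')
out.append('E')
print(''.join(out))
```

Execution trace: 'T' (inner try body) → 'M' (inner except NameError) → 'W' (inner finally) → 'F' (outer except RuntimeError) → 'E' (after the try/except). Output: TMWFE

Answer: TMWFE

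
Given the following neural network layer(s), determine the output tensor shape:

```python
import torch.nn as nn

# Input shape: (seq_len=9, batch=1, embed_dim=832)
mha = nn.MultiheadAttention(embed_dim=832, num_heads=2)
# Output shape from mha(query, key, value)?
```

Input: (9, 1, 832) -> Output: (9, 1, 832)

Answer: (9, 1, 832)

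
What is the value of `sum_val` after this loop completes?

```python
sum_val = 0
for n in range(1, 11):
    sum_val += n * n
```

Sum of squares 1² to 10² = 385
`sum_val` takes the values: 0 → 1 → 5 → 14 → 30 → 55 → 91 → 140 → 204 → 285 → 385

Answer: 385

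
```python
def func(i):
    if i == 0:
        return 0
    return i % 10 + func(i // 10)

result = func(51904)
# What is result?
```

Sum of digits of 51904: 4 + 0 + 9 + 1 + 5 = 19

Answer: 19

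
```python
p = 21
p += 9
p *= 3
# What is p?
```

Trace:
`p = 21` → p = 21
`p += 9` → p = 30
`p *= 3` → p = 90
So p = 90

Answer: 90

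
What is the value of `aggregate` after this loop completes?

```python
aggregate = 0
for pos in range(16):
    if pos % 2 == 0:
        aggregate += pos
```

Sum of even numbers 0 to 15
`aggregate` takes the values: 0 → 2 → 6 → 12 → 20 → 30 → 42 → 56

Answer: 56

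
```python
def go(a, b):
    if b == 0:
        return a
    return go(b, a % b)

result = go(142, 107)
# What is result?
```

go(142, 107) -> go(107, 35) -> go(35, 2) -> go(2, 1) -> go(1, 0) -> 1

Answer: 1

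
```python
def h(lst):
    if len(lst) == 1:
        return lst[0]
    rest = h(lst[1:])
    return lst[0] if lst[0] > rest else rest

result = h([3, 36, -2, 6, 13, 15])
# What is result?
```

Recursive max over [3, 36, -2, 6, 13, 15] = 36

Answer: 36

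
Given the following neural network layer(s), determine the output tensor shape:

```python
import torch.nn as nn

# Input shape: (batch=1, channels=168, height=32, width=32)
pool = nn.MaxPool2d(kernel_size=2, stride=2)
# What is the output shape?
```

Input: (1, 168, 32, 32) -> Output: (1, 168, 16, 16)

Answer: (1, 168, 16, 16)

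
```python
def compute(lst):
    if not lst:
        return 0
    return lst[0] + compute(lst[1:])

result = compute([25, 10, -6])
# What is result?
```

25 + 10 + (-6) + 0 = 29

Answer: 29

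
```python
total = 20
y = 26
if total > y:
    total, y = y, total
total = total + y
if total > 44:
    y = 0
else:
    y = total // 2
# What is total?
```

Trace:
`total = 20` → total = 20
`y = 26` → y = 26
`if total > y: ...` → total > y is False → no variable changes
`total = total + y` → total = 46
`if total > 44: ...` → total > 44 is True → y = 0
So total = 46

Answer: 46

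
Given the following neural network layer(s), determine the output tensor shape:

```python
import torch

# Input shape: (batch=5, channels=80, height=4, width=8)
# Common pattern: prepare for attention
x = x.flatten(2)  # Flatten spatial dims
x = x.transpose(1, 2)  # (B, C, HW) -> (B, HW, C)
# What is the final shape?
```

Input: (5, 80, 4, 8) -> after flatten(2): (5, 80, 32) -> Output: (5, 32, 80)

Answer: (5, 32, 80)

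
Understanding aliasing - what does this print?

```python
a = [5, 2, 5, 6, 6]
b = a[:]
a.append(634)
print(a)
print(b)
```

Key concept: slice [:] creates copy.
Step by step:
`a = [5, 2, 5, 6, 6]` → a = [5, 2, 5, 6, 6]
`b = a[:]` → b = [5, 2, 5, 6, 6]
`a.append(634)` → a = [5, 2, 5, 6, 6, 634]
`print(a)` → prints [5, 2, 5, 6, 6, 634]
`print(b)` → prints [5, 2, 5, 6, 6]

Answer:
[5, 2, 5, 6, 6, 634]
[5, 2, 5, 6, 6]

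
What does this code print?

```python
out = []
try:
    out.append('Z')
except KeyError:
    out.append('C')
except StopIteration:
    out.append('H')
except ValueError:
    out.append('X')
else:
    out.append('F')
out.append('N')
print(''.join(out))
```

Execution trace: 'Z' (try body, no exception) → 'F' (else) → 'N' (after the try/except). Output: ZFN

Answer: ZFN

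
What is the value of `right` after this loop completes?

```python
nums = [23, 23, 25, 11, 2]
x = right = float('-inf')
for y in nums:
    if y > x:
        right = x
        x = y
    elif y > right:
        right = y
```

Second largest (with repeats) in [23, 23, 25, 11, 2]
`right` takes the values: -inf → 23

Answer: 23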